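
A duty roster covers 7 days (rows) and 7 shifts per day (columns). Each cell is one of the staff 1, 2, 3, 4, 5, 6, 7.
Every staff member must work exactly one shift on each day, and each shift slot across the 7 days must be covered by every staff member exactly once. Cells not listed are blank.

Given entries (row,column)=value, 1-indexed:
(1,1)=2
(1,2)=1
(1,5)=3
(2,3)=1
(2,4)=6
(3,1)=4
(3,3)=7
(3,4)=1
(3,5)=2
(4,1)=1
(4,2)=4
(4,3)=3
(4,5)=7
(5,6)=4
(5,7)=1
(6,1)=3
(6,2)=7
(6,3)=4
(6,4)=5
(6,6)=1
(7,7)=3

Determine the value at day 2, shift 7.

7

Day 4, shift 4: day 4 has {1, 3, 4, 7} and shift 4 has {1, 5, 6}, leaving only 2.
Day 6, shift 5: day 6 has {1, 3, 4, 5, 7} and shift 5 has {2, 3, 7}, leaving only 6.
Day 5, shift 5: day 5 has {1, 4} and shift 5 has {2, 3, 6, 7}, leaving only 5.
Day 2, shift 5: day 2 has {1, 6} and shift 5 has {2, 3, 5, 6, 7}, leaving only 4.
Day 6, shift 7: day 6 has {1, 3, 4, 5, 6, 7} and shift 7 has {1, 3}, leaving only 2.
Day 7, shift 5: day 7 has {3} and shift 5 has {2, 3, 4, 5, 6, 7}, leaving only 1.
Day 2, shift 7 is narrowed to {5, 7}.
If it were 5, then day 4, shift 7 would be left with no valid symbol.
So day 2, shift 7 must be 7.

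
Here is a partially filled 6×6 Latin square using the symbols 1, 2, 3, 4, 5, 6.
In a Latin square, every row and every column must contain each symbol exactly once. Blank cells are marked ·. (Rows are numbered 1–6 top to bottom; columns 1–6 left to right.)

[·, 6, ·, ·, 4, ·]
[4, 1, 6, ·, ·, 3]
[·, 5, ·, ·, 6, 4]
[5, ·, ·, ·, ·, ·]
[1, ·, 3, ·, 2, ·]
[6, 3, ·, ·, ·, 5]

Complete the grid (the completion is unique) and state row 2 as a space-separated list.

4 1 6 2 5 3

Row 2, column 5: row 2 has {1, 3, 4, 6} and column 5 has {2, 4, 6}, leaving only 5.
Row 2, column 4: row 2 has {1, 3, 4, 5, 6} and column 4 has {}, leaving only 2.
So row 2 reads: 4 1 6 2 5 3.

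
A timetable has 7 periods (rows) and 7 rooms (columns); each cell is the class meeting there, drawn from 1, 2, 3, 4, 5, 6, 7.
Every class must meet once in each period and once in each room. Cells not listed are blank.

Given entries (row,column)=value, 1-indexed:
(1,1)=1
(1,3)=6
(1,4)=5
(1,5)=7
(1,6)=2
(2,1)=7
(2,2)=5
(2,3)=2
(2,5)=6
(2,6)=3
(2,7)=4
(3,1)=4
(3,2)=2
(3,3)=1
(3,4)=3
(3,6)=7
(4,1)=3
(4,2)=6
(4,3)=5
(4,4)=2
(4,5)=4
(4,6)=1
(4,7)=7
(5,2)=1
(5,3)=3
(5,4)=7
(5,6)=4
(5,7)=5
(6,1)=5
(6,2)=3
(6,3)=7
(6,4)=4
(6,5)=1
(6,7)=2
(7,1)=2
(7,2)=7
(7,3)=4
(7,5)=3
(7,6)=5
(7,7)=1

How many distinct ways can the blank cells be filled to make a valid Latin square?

Period 1, room 2: eliminating its period and room leaves {4}.
Period 1, room 7: eliminating its period and room leaves {3}.
Period 2, room 4: eliminating its period and room leaves {1}.
Period 3, room 5: eliminating its period and room leaves {5}.
Period 3, room 7: eliminating its period and room leaves {6}.
Period 5, room 1: eliminating its period and room leaves {6}.
Period 5, room 5: eliminating its period and room leaves {2}.
Period 6, room 6: eliminating its period and room leaves {6}.
Period 7, room 4: eliminating its period and room leaves {6}.
Only one assignment across all blanks avoids any period or room repeat, giving 1 completion.

1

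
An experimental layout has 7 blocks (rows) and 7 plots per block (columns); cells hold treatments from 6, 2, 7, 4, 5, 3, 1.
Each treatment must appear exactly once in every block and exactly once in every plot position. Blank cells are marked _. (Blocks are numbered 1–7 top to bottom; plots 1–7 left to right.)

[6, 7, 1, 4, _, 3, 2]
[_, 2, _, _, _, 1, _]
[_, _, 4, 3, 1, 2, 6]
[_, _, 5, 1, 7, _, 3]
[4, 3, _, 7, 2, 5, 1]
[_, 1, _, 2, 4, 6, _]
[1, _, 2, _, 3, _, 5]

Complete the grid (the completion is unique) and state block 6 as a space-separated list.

5 1 3 2 4 6 7

Block 6, plot 7: block 6 has {6, 2, 4, 1} and plot 7 has {6, 2, 5, 3, 1}, leaving only 7.
Block 6, plot 3: block 6 has {6, 2, 7, 4, 1} and plot 3 has {2, 4, 5, 1}, leaving only 3.
Block 6, plot 1: block 6 has {6, 2, 7, 4, 3, 1} and plot 1 has {6, 4, 1}, leaving only 5.
So block 6 reads: 5 1 3 2 4 6 7.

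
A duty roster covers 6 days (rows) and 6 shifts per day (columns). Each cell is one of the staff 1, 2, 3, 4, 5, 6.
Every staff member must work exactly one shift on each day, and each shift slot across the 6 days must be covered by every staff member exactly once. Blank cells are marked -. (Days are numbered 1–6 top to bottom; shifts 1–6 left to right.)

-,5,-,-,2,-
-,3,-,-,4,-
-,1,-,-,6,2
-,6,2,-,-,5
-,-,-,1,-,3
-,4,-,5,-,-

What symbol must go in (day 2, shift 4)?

Day 5, shift 2: day 5 has {1, 3} and shift 2 has {1, 3, 4, 5, 6}, leaving only 2.
Day 5, shift 5: day 5 has {1, 2, 3} and shift 5 has {2, 4, 6}, leaving only 5.
Day 2, shift 4 is narrowed to {2, 6}.
If it were 6, then day 4, shift 4 would be left with no valid symbol.
So day 2, shift 4 must be 2.

2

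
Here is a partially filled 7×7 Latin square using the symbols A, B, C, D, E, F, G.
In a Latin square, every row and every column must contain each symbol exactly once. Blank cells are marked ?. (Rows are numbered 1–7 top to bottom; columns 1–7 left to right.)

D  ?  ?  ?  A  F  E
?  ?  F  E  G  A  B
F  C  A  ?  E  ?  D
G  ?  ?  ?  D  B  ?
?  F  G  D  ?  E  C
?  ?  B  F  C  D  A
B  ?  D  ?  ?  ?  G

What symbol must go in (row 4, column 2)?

A

Row 1, column 3: row 1 has {A, D, E, F} and column 3 has {A, B, D, F, G}, leaving only C.
Row 2, column 1: row 2 has {A, B, E, F, G} and column 1 has {B, D, F, G}, leaving only C.
Row 2, column 2: row 2 has {A, B, C, E, F, G} and column 2 has {C, F}, leaving only D.
Row 3, column 6: row 3 has {A, C, D, E, F} and column 6 has {A, B, D, E, F}, leaving only G.
Row 3, column 4: row 3 has {A, C, D, E, F, G} and column 4 has {D, E, F}, leaving only B.
Row 1, column 4: row 1 has {A, C, D, E, F} and column 4 has {B, D, E, F}, leaving only G.
Row 1, column 2: row 1 has {A, C, D, E, F, G} and column 2 has {C, D, F}, leaving only B.
Row 4, column 3: row 4 has {B, D, G} and column 3 has {A, B, C, D, F, G}, leaving only E.
Row 4 already has {B, D, E, G} and column 2 already has {B, C, D, F}, so row 4, column 2 must be A.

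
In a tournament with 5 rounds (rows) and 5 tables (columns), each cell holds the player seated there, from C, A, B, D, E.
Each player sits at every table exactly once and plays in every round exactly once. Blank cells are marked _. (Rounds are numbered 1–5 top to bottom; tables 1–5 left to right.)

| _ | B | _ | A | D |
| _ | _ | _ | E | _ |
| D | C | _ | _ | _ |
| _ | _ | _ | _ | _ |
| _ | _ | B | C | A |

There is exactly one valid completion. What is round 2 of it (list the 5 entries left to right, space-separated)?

B A D E C

Round 3, table 4: round 3 has {C, D} and table 4 has {C, A, E}, leaving only B.
Round 3, table 5: round 3 has {C, B, D} and table 5 has {A, D}, leaving only E.
Round 3, table 3: round 3 has {C, B, D, E} and table 3 has {B}, leaving only A.
Round 4, table 4: round 4 has {} and table 4 has {C, A, B, E}, leaving only D.
Round 5, table 1: round 5 has {C, A, B} and table 1 has {D}, leaving only E.
Round 1, table 1: round 1 has {A, B, D} and table 1 has {D, E}, leaving only C.
Round 1, table 3: round 1 has {C, A, B, D} and table 3 has {A, B}, leaving only E.
Round 4, table 3: round 4 has {D} and table 3 has {A, B, E}, leaving only C.
Round 2, table 3: round 2 has {E} and table 3 has {C, A, B, E}, leaving only D.
Round 2, table 2: round 2 has {D, E} and table 2 has {C, B}, leaving only A.
Round 2, table 1: round 2 has {A, D, E} and table 1 has {C, D, E}, leaving only B.
Round 2, table 5: round 2 has {A, B, D, E} and table 5 has {A, D, E}, leaving only C.
So round 2 reads: B A D E C.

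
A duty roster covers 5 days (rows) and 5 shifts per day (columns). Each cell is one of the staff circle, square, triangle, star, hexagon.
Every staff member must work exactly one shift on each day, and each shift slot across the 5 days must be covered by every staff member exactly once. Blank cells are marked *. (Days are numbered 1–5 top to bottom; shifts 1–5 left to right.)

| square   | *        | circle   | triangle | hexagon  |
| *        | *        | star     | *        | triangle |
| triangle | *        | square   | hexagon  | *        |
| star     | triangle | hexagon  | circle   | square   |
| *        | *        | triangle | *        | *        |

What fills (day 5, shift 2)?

square

Day 1, shift 2: day 1 has {circle, square, triangle, hexagon} and shift 2 has {triangle}, leaving only star.
Day 2, shift 4: day 2 has {triangle, star} and shift 4 has {circle, triangle, hexagon}, leaving only square.
Day 3, shift 2: day 3 has {square, triangle, hexagon} and shift 2 has {triangle, star}, leaving only circle.
Day 2, shift 2: day 2 has {square, triangle, star} and shift 2 has {circle, triangle, star}, leaving only hexagon.
Day 5 already has {triangle} and shift 2 already has {circle, triangle, star, hexagon}, so day 5, shift 2 must be square.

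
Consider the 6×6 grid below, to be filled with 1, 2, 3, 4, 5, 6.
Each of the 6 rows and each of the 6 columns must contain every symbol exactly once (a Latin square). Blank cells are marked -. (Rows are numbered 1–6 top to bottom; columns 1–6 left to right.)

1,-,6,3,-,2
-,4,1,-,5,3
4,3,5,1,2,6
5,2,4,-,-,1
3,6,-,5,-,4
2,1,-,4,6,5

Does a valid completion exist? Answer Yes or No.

No row or column among the givens repeats a symbol, and propagating forced cells runs into no contradiction.
One valid completion exists (for instance, 1 5 6 3 4 2 / 6 4 1 2 5 3 / 4 3 5 1 2 6 / 5 2 4 6 3 1 / 3 6 2 5 1 4 / 2 1 3 4 6 5).

Yes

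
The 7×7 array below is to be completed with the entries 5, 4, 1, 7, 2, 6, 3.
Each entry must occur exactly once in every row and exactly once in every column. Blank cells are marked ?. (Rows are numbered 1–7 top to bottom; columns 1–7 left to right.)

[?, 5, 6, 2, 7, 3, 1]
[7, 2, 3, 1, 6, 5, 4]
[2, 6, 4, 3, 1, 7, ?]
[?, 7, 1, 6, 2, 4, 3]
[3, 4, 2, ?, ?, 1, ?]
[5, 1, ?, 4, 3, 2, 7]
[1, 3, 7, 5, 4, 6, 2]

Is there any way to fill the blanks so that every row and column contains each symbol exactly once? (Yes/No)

No

Row 4, column 1: row 4 together with column 1 already contain {5, 4, 1, 7, 2, 6, 3} — every symbol — so nothing can go there. The grid has no valid completion.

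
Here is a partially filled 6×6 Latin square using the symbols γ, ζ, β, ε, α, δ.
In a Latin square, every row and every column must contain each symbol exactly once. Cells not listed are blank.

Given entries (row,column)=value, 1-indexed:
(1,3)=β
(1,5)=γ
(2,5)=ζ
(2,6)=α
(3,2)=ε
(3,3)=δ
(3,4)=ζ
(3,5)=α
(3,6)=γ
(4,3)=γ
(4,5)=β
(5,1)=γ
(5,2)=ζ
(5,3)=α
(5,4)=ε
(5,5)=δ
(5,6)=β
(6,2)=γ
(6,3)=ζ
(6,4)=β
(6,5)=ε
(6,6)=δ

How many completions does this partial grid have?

Row 1, column 1: eliminating its row and column leaves {ζ, ε, α, δ}.
Row 1, column 2: eliminating its row and column leaves {α, δ}.
Row 1, column 4: eliminating its row and column leaves {α, δ}.
Row 1, column 6: eliminating its row and column leaves {ζ, ε}.
Row 2, column 1: eliminating its row and column leaves {β, ε, δ}.
Row 2, column 2: eliminating its row and column leaves {β, δ}.
Row 2, column 3: eliminating its row and column leaves {ε}.
Row 2, column 4: eliminating its row and column leaves {γ, δ}.
Row 3, column 1: eliminating its row and column leaves {β}.
Row 4, column 1: eliminating its row and column leaves {ζ, ε, α, δ}.
Row 4, column 2: eliminating its row and column leaves {α, δ}.
Row 4, column 4: eliminating its row and column leaves {α, δ}.
Row 4, column 6: eliminating its row and column leaves {ζ, ε}.
Row 6, column 1: eliminating its row and column leaves {α}.
Enumerating the assignments across these blanks that avoid any row or column repeat gives 4 completions.

4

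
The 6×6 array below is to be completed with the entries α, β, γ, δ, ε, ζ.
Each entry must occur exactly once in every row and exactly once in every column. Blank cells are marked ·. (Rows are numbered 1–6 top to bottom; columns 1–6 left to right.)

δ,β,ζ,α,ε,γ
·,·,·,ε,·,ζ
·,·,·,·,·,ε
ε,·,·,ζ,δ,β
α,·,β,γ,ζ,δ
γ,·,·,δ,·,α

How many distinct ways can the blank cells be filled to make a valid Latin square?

Row 2, column 1: eliminating its row and column leaves {β}.
Row 2, column 2: eliminating its row and column leaves {α, γ, δ}.
Row 2, column 3: eliminating its row and column leaves {α, γ, δ}.
Row 2, column 5: eliminating its row and column leaves {α, β, γ}.
Row 3, column 1: eliminating its row and column leaves {β, ζ}.
Row 3, column 2: eliminating its row and column leaves {α, γ, δ, ζ}.
Row 3, column 3: eliminating its row and column leaves {α, γ, δ}.
Row 3, column 4: eliminating its row and column leaves {β}.
Row 3, column 5: eliminating its row and column leaves {α, β, γ}.
Row 4, column 2: eliminating its row and column leaves {α, γ}.
Row 4, column 3: eliminating its row and column leaves {α, γ}.
Row 5, column 2: eliminating its row and column leaves {ε}.
Row 6, column 2: eliminating its row and column leaves {ε, ζ}.
Row 6, column 3: eliminating its row and column leaves {ε}.
Row 6, column 5: eliminating its row and column leaves {β}.
Enumerating the assignments across these blanks that avoid any row or column repeat gives 4 completions.

4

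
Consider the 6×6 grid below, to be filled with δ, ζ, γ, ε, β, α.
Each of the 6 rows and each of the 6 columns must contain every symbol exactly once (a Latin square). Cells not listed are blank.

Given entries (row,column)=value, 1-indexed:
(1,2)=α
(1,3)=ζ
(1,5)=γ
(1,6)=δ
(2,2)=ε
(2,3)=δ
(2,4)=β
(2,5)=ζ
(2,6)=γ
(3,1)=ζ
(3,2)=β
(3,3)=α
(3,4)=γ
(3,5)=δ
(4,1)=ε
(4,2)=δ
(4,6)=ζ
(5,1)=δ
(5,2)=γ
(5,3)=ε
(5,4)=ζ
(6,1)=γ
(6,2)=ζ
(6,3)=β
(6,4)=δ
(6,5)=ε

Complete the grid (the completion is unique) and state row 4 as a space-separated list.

ε δ γ α β ζ

Row 4, column 3: row 4 has {δ, ζ, ε} and column 3 has {δ, ζ, ε, β, α}, leaving only γ.
Row 4, column 4: row 4 has {δ, ζ, γ, ε} and column 4 has {δ, ζ, γ, β}, leaving only α.
Row 4, column 5: row 4 has {δ, ζ, γ, ε, α} and column 5 has {δ, ζ, γ, ε}, leaving only β.
So row 4 reads: ε δ γ α β ζ.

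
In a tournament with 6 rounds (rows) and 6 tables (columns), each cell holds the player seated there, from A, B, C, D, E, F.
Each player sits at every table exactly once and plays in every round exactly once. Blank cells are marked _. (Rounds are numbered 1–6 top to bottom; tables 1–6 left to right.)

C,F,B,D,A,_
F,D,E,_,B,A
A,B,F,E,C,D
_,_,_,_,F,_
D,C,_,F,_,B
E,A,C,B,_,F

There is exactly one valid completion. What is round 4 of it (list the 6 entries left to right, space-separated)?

B E D A F C

Round 4, table 1: round 4 has {F} and table 1 has {A, C, D, E, F}, leaving only B.
Round 4, table 2: round 4 has {B, F} and table 2 has {A, B, C, D, F}, leaving only E.
Round 4, table 6: round 4 has {B, E, F} and table 6 has {A, B, D, F}, leaving only C.
Round 4, table 4: round 4 has {B, C, E, F} and table 4 has {B, D, E, F}, leaving only A.
Round 4, table 3: round 4 has {A, B, C, E, F} and table 3 has {B, C, E, F}, leaving only D.
So round 4 reads: B E D A F C.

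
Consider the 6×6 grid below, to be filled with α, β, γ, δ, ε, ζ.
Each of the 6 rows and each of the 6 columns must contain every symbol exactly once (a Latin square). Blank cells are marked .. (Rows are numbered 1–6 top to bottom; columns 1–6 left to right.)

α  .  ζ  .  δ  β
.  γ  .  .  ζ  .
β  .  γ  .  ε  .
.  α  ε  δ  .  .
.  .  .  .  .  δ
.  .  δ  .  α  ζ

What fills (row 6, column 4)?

ε

Row 1, column 2: row 1 has {α, β, δ, ζ} and column 2 has {α, γ}, leaving only ε.
Row 1, column 4: row 1 has {α, β, δ, ε, ζ} and column 4 has {δ}, leaving only γ.
Row 3, column 6: row 3 has {β, γ, ε} and column 6 has {β, δ, ζ}, leaving only α.
Row 2, column 6: row 2 has {γ, ζ} and column 6 has {α, β, δ, ζ}, leaving only ε.
Row 2, column 1: row 2 has {γ, ε, ζ} and column 1 has {α, β}, leaving only δ.
Row 3, column 4: row 3 has {α, β, γ, ε} and column 4 has {γ, δ}, leaving only ζ.
Row 3, column 2: row 3 has {α, β, γ, ε, ζ} and column 2 has {α, γ, ε}, leaving only δ.
Row 4, column 6: row 4 has {α, δ, ε} and column 6 has {α, β, δ, ε, ζ}, leaving only γ.
Row 4, column 1: row 4 has {α, γ, δ, ε} and column 1 has {α, β, δ}, leaving only ζ.
Row 4, column 5: row 4 has {α, γ, δ, ε, ζ} and column 5 has {α, δ, ε, ζ}, leaving only β.
Row 5, column 5: row 5 has {δ} and column 5 has {α, β, δ, ε, ζ}, leaving only γ.
Row 5, column 1: row 5 has {γ, δ} and column 1 has {α, β, δ, ζ}, leaving only ε.
Row 6, column 1: row 6 has {α, δ, ζ} and column 1 has {α, β, δ, ε, ζ}, leaving only γ.
Row 6, column 2: row 6 has {α, γ, δ, ζ} and column 2 has {α, γ, δ, ε}, leaving only β.
Row 6 already has {α, β, γ, δ, ζ} and column 4 already has {γ, δ, ζ}, so row 6, column 4 must be ε.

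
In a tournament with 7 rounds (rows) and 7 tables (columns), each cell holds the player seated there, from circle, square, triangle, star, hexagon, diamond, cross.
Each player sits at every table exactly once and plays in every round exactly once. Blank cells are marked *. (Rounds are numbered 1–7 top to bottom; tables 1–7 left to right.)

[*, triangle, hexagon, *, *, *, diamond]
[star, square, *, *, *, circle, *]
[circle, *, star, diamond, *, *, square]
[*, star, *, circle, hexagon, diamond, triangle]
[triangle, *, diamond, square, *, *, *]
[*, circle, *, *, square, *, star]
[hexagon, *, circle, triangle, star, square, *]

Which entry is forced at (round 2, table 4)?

cross

Round 7, table 7: round 7 has {circle, square, triangle, star, hexagon} and table 7 has {square, triangle, star, diamond}, leaving only cross.
Round 2, table 7: round 2 has {circle, square, star} and table 7 has {square, triangle, star, diamond, cross}, leaving only hexagon.
Round 2 already has {circle, square, star, hexagon} and table 4 already has {circle, square, triangle, diamond}, so round 2, table 4 must be cross.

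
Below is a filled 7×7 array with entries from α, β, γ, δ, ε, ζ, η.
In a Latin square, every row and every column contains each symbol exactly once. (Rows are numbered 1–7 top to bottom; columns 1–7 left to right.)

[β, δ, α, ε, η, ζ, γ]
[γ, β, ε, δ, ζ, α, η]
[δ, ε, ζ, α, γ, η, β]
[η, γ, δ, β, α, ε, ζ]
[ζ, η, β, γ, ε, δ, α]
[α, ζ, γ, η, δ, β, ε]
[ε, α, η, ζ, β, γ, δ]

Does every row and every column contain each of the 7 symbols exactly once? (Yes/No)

Yes

Each row is a permutation of the 7 symbols, and so is each column.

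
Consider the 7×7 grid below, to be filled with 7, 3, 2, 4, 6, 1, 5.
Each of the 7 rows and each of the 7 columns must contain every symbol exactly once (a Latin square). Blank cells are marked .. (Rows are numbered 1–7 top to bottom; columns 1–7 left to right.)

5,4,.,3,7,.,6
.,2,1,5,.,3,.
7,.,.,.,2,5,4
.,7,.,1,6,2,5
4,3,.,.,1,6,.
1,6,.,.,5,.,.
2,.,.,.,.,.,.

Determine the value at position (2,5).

4

Row 2 already has {3, 2, 1, 5} and column 5 already has {7, 2, 6, 1, 5}, so row 2, column 5 must be 4.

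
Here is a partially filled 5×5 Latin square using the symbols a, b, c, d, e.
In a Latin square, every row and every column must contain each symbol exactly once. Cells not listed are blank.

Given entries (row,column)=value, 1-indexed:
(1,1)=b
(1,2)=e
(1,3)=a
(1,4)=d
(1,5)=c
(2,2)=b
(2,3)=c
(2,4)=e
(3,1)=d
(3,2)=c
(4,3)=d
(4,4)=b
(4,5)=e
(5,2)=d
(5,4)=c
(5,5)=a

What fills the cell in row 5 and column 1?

e

Row 5 already has {a, c, d} and column 1 already has {b, d}, so row 5, column 1 must be e.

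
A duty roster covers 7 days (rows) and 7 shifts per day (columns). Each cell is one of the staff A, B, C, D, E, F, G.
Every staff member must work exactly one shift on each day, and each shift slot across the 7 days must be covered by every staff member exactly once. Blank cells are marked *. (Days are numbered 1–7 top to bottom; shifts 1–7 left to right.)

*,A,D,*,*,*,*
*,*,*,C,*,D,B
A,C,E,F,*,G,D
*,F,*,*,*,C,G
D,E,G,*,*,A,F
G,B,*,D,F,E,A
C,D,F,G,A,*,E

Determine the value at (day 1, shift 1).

Day 1, shift 7: day 1 has {A, D} and shift 7 has {A, B, D, E, F, G}, leaving only C.
Day 2, shift 2: day 2 has {B, C, D} and shift 2 has {A, B, C, D, E, F}, leaving only G.
Day 2, shift 3: day 2 has {B, C, D, G} and shift 3 has {D, E, F, G}, leaving only A.
Day 2, shift 5: day 2 has {A, B, C, D, G} and shift 5 has {A, F}, leaving only E.
Day 2, shift 1: day 2 has {A, B, C, D, E, G} and shift 1 has {A, C, D, G}, leaving only F.
Day 3, shift 5: day 3 has {A, C, D, E, F, G} and shift 5 has {A, E, F}, leaving only B.
Day 1, shift 5: day 1 has {A, C, D} and shift 5 has {A, B, E, F}, leaving only G.
Day 4, shift 3: day 4 has {C, F, G} and shift 3 has {A, D, E, F, G}, leaving only B.
Day 4, shift 1: day 4 has {B, C, F, G} and shift 1 has {A, C, D, F, G}, leaving only E.
Day 1 already has {A, C, D, G} and shift 1 already has {A, C, D, E, F, G}, so day 1, shift 1 must be B.

B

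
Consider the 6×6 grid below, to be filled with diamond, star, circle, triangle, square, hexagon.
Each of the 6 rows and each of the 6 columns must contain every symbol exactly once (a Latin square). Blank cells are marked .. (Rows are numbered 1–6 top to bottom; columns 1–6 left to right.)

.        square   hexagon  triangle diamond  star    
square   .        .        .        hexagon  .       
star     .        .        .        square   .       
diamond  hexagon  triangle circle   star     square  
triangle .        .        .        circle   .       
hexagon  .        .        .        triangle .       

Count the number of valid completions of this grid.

14

Row 1, column 1: eliminating its row and column leaves {circle}.
Row 2, column 2: eliminating its row and column leaves {diamond, star, circle, triangle}.
Row 2, column 3: eliminating its row and column leaves {diamond, star, circle}.
Row 2, column 4: eliminating its row and column leaves {diamond, star}.
Row 2, column 6: eliminating its row and column leaves {diamond, circle, triangle}.
Row 3, column 2: eliminating its row and column leaves {diamond, circle, triangle}.
Row 3, column 3: eliminating its row and column leaves {diamond, circle}.
Row 3, column 4: eliminating its row and column leaves {diamond, hexagon}.
Row 3, column 6: eliminating its row and column leaves {diamond, circle, triangle, hexagon}.
Row 5, column 2: eliminating its row and column leaves {diamond, star}.
Row 5, column 3: eliminating its row and column leaves {diamond, star, square}.
Row 5, column 4: eliminating its row and column leaves {diamond, star, square, hexagon}.
Row 5, column 6: eliminating its row and column leaves {diamond, hexagon}.
Row 6, column 2: eliminating its row and column leaves {diamond, star, circle}.
Row 6, column 3: eliminating its row and column leaves {diamond, star, circle, square}.
Row 6, column 4: eliminating its row and column leaves {diamond, star, square}.
Row 6, column 6: eliminating its row and column leaves {diamond, circle}.
Enumerating the assignments across these blanks that avoid any row or column repeat gives 14 completions.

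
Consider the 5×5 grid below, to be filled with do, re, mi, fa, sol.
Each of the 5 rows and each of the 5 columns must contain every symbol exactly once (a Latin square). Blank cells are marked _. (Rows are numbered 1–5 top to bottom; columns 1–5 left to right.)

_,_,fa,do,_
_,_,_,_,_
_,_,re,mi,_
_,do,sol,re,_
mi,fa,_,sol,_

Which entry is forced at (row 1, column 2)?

Row 2, column 4: row 2 has {} and column 4 has {do, re, mi, sol}, leaving only fa.
Row 3, column 2: row 3 has {re, mi} and column 2 has {do, fa}, leaving only sol.
Row 4, column 1: row 4 has {do, re, sol} and column 1 has {mi}, leaving only fa.
Row 3, column 1: row 3 has {re, mi, sol} and column 1 has {mi, fa}, leaving only do.
Row 3, column 5: row 3 has {do, re, mi, sol} and column 5 has {}, leaving only fa.
Row 4, column 5: row 4 has {do, re, fa, sol} and column 5 has {fa}, leaving only mi.
Row 5, column 3: row 5 has {mi, fa, sol} and column 3 has {re, fa, sol}, leaving only do.
Row 2, column 3: row 2 has {fa} and column 3 has {do, re, fa, sol}, leaving only mi.
Row 2, column 2: row 2 has {mi, fa} and column 2 has {do, fa, sol}, leaving only re.
Row 1 already has {do, fa} and column 2 already has {do, re, fa, sol}, so row 1, column 2 must be mi.

mi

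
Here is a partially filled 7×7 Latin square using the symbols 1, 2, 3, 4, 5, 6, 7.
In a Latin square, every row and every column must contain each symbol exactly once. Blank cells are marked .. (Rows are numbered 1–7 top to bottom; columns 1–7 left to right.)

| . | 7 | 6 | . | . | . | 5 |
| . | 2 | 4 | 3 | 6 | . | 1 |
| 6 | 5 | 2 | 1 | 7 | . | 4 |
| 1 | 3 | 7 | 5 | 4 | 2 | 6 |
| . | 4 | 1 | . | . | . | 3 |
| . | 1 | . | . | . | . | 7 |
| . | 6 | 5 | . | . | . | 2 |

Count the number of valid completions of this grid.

Row 1, column 1: eliminating its row and column leaves {2, 3, 4}.
Row 1, column 4: eliminating its row and column leaves {2, 4}.
Row 1, column 5: eliminating its row and column leaves {1, 2, 3}.
Row 1, column 6: eliminating its row and column leaves {1, 3, 4}.
Row 2, column 1: eliminating its row and column leaves {5, 7}.
Row 2, column 6: eliminating its row and column leaves {5, 7}.
Row 3, column 6: eliminating its row and column leaves {3}.
Row 5, column 1: eliminating its row and column leaves {2, 5, 7}.
Row 5, column 4: eliminating its row and column leaves {2, 6, 7}.
Row 5, column 5: eliminating its row and column leaves {2, 5}.
Row 5, column 6: eliminating its row and column leaves {5, 6, 7}.
Row 6, column 1: eliminating its row and column leaves {2, 3, 4, 5}.
Row 6, column 3: eliminating its row and column leaves {3}.
Row 6, column 4: eliminating its row and column leaves {2, 4, 6}.
Row 6, column 5: eliminating its row and column leaves {2, 3, 5}.
Row 6, column 6: eliminating its row and column leaves {3, 4, 5, 6}.
Row 7, column 1: eliminating its row and column leaves {3, 4, 7}.
Row 7, column 4: eliminating its row and column leaves {4, 7}.
Row 7, column 5: eliminating its row and column leaves {1, 3}.
Row 7, column 6: eliminating its row and column leaves {1, 3, 4, 7}.
Enumerating the assignments across these blanks that avoid any row or column repeat gives 12 completions.

12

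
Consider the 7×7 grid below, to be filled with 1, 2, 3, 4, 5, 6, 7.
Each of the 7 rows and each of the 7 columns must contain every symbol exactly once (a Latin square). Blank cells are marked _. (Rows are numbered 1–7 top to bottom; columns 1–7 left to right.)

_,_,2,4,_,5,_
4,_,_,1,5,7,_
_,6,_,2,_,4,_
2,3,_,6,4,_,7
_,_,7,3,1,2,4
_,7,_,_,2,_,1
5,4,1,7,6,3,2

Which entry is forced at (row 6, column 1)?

Row 1, column 2: row 1 has {2, 4, 5} and column 2 has {3, 4, 6, 7}, leaving only 1.
Row 2, column 2: row 2 has {1, 4, 5, 7} and column 2 has {1, 3, 4, 6, 7}, leaving only 2.
Row 4, column 3: row 4 has {2, 3, 4, 6, 7} and column 3 has {1, 2, 7}, leaving only 5.
Row 3, column 3: row 3 has {2, 4, 6} and column 3 has {1, 2, 5, 7}, leaving only 3.
Row 2, column 3: row 2 has {1, 2, 4, 5, 7} and column 3 has {1, 2, 3, 5, 7}, leaving only 6.
Row 2, column 7: row 2 has {1, 2, 4, 5, 6, 7} and column 7 has {1, 2, 4, 7}, leaving only 3.
Row 1, column 7: row 1 has {1, 2, 4, 5} and column 7 has {1, 2, 3, 4, 7}, leaving only 6.
Row 3, column 5: row 3 has {2, 3, 4, 6} and column 5 has {1, 2, 4, 5, 6}, leaving only 7.
Row 1, column 5: row 1 has {1, 2, 4, 5, 6} and column 5 has {1, 2, 4, 5, 6, 7}, leaving only 3.
Row 1, column 1: row 1 has {1, 2, 3, 4, 5, 6} and column 1 has {2, 4, 5}, leaving only 7.
Row 3, column 1: row 3 has {2, 3, 4, 6, 7} and column 1 has {2, 4, 5, 7}, leaving only 1.
Row 3, column 7: row 3 has {1, 2, 3, 4, 6, 7} and column 7 has {1, 2, 3, 4, 6, 7}, leaving only 5.
Row 4, column 6: row 4 has {2, 3, 4, 5, 6, 7} and column 6 has {2, 3, 4, 5, 7}, leaving only 1.
Row 5, column 1: row 5 has {1, 2, 3, 4, 7} and column 1 has {1, 2, 4, 5, 7}, leaving only 6.
Row 6 already has {1, 2, 7} and column 1 already has {1, 2, 4, 5, 6, 7}, so row 6, column 1 must be 3.

3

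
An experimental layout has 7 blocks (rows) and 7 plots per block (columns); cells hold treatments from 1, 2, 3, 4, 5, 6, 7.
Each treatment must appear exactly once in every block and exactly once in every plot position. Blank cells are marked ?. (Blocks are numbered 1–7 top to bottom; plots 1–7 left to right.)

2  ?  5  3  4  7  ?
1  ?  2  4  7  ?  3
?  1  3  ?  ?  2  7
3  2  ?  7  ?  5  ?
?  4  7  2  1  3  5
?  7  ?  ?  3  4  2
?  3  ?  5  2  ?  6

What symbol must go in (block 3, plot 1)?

Block 1, plot 2: block 1 has {2, 3, 4, 5, 7} and plot 2 has {1, 2, 3, 4, 7}, leaving only 6.
Block 1, plot 7: block 1 has {2, 3, 4, 5, 6, 7} and plot 7 has {2, 3, 5, 6, 7}, leaving only 1.
Block 2, plot 2: block 2 has {1, 2, 3, 4, 7} and plot 2 has {1, 2, 3, 4, 6, 7}, leaving only 5.
Block 2, plot 6: block 2 has {1, 2, 3, 4, 5, 7} and plot 6 has {2, 3, 4, 5, 7}, leaving only 6.
Block 3, plot 4: block 3 has {1, 2, 3, 7} and plot 4 has {2, 3, 4, 5, 7}, leaving only 6.
Block 3, plot 5: block 3 has {1, 2, 3, 6, 7} and plot 5 has {1, 2, 3, 4, 7}, leaving only 5.
Block 3 already has {1, 2, 3, 5, 6, 7} and plot 1 already has {1, 2, 3}, so block 3, plot 1 must be 4.

4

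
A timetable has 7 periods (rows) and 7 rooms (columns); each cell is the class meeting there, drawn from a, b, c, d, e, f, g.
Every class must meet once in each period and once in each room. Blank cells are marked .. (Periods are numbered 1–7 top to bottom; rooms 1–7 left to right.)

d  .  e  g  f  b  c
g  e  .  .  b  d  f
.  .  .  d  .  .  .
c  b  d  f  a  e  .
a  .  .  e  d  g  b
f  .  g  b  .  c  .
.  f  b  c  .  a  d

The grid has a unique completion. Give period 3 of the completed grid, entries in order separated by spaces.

b g a d c f e

Period 3, room 6: period 3 has {d} and room 6 has {a, b, c, d, e, g}, leaving only f.
Period 1, room 2: period 1 has {b, c, d, e, f, g} and room 2 has {b, e, f}, leaving only a.
Period 2, room 4: period 2 has {b, d, e, f, g} and room 4 has {b, c, d, e, f, g}, leaving only a.
Period 2, room 3: period 2 has {a, b, d, e, f, g} and room 3 has {b, d, e, g}, leaving only c.
Period 3, room 3: period 3 has {d, f} and room 3 has {b, c, d, e, g}, leaving only a.
Period 4, room 7: period 4 has {a, b, c, d, e, f} and room 7 has {b, c, d, f}, leaving only g.
Period 3, room 7: period 3 has {a, d, f} and room 7 has {b, c, d, f, g}, leaving only e.
Period 3, room 1: period 3 has {a, d, e, f} and room 1 has {a, c, d, f, g}, leaving only b.
Period 5, room 2: period 5 has {a, b, d, e, g} and room 2 has {a, b, e, f}, leaving only c.
Period 3, room 2: period 3 has {a, b, d, e, f} and room 2 has {a, b, c, e, f}, leaving only g.
Period 3, room 5: period 3 has {a, b, d, e, f, g} and room 5 has {a, b, d, f}, leaving only c.
So period 3 reads: b g a d c f e.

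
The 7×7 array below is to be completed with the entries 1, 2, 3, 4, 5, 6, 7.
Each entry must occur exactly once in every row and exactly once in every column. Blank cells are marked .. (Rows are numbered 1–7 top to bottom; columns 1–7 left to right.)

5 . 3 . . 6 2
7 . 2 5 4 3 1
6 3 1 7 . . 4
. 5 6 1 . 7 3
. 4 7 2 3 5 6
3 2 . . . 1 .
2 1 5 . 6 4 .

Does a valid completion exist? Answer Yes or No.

Yes

No row or column among the givens repeats a symbol, and propagating forced cells runs into no contradiction.
One valid completion exists (for instance, 5 7 3 4 1 6 2 / 7 6 2 5 4 3 1 / 6 3 1 7 5 2 4 / 4 5 6 1 2 7 3 / 1 4 7 2 3 5 6 / 3 2 4 6 7 1 5 / 2 1 5 3 6 4 7).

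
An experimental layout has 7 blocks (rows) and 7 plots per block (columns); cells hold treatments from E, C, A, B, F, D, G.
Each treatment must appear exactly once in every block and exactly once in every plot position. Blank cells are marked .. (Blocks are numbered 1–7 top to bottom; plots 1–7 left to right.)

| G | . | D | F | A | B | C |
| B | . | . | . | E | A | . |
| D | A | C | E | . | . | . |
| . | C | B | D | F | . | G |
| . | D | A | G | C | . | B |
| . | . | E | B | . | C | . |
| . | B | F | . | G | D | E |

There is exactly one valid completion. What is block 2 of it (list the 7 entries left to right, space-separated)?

B F G C E A D

Block 2, plot 3: block 2 has {E, A, B} and plot 3 has {E, C, A, B, F, D}, leaving only G.
Block 2, plot 2: block 2 has {E, A, B, G} and plot 2 has {C, A, B, D}, leaving only F.
Block 2, plot 4: block 2 has {E, A, B, F, G} and plot 4 has {E, B, F, D, G}, leaving only C.
Block 2, plot 7: block 2 has {E, C, A, B, F, G} and plot 7 has {E, C, B, G}, leaving only D.
So block 2 reads: B F G C E A D.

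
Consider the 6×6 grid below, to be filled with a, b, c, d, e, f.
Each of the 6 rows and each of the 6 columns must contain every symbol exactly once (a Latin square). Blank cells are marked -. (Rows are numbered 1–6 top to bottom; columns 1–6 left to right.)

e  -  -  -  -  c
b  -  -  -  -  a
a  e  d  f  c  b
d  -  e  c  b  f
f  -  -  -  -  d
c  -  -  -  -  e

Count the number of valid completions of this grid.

Row 1, column 2: eliminating its row and column leaves {a, b, d, f}.
Row 1, column 3: eliminating its row and column leaves {a, b, f}.
Row 1, column 4: eliminating its row and column leaves {a, b, d}.
Row 1, column 5: eliminating its row and column leaves {a, d, f}.
Row 2, column 2: eliminating its row and column leaves {c, d, f}.
Row 2, column 3: eliminating its row and column leaves {c, f}.
Row 2, column 4: eliminating its row and column leaves {d, e}.
Row 2, column 5: eliminating its row and column leaves {d, e, f}.
Row 4, column 2: eliminating its row and column leaves {a}.
Row 5, column 2: eliminating its row and column leaves {a, b, c}.
Row 5, column 3: eliminating its row and column leaves {a, b, c}.
Row 5, column 4: eliminating its row and column leaves {a, b, e}.
Row 5, column 5: eliminating its row and column leaves {a, e}.
Row 6, column 2: eliminating its row and column leaves {a, b, d, f}.
Row 6, column 3: eliminating its row and column leaves {a, b, f}.
Row 6, column 4: eliminating its row and column leaves {a, b, d}.
Row 6, column 5: eliminating its row and column leaves {a, d, f}.
Enumerating the assignments across these blanks that avoid any row or column repeat gives 20 completions.

20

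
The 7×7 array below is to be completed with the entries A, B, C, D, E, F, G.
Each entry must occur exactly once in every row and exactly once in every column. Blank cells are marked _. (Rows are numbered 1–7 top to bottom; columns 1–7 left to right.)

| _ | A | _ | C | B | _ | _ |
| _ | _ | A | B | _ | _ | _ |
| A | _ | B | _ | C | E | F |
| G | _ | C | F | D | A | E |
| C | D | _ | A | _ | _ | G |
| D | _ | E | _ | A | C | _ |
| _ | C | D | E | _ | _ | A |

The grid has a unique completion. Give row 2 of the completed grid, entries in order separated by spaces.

Row 1, column 7: row 1 has {A, B, C} and column 7 has {A, E, F, G}, leaving only D.
Row 2, column 7: row 2 has {A, B} and column 7 has {A, D, E, F, G}, leaving only C.
Row 3, column 2: row 3 has {A, B, C, E, F} and column 2 has {A, C, D}, leaving only G.
Row 3, column 4: row 3 has {A, B, C, E, F, G} and column 4 has {A, B, C, E, F}, leaving only D.
Row 4, column 2: row 4 has {A, C, D, E, F, G} and column 2 has {A, C, D, G}, leaving only B.
Row 5, column 3: row 5 has {A, C, D, G} and column 3 has {A, B, C, D, E}, leaving only F.
Row 1, column 3: row 1 has {A, B, C, D} and column 3 has {A, B, C, D, E, F}, leaving only G.
Row 1, column 6: row 1 has {A, B, C, D, G} and column 6 has {A, C, E}, leaving only F.
Row 1, column 1: row 1 has {A, B, C, D, F, G} and column 1 has {A, C, D, G}, leaving only E.
Row 2, column 1: row 2 has {A, B, C} and column 1 has {A, C, D, E, G}, leaving only F.
Row 2, column 2: row 2 has {A, B, C, F} and column 2 has {A, B, C, D, G}, leaving only E.
Row 2, column 5: row 2 has {A, B, C, E, F} and column 5 has {A, B, C, D}, leaving only G.
Row 2, column 6: row 2 has {A, B, C, E, F, G} and column 6 has {A, C, E, F}, leaving only D.
So row 2 reads: F E A B G D C.

F E A B G D C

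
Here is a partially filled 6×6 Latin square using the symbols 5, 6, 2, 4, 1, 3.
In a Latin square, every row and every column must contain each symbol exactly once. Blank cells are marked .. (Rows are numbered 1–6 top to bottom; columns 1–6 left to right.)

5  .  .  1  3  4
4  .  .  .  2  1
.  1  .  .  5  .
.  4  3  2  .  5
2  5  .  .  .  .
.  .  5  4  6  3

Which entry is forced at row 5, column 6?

6

Row 5 already has {5, 2} and column 6 already has {5, 4, 1, 3}, so row 5, column 6 must be 6.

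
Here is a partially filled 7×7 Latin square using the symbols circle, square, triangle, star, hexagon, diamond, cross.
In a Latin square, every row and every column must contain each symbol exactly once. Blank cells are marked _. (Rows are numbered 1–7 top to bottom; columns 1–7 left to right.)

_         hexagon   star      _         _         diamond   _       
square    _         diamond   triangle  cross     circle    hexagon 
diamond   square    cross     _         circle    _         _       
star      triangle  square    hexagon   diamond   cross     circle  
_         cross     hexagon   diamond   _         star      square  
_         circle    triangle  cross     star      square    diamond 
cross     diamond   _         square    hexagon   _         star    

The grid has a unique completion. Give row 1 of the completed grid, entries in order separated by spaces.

Row 1, column 4: row 1 has {star, hexagon, diamond} and column 4 has {square, triangle, hexagon, diamond, cross}, leaving only circle.
Row 1, column 1: row 1 has {circle, star, hexagon, diamond} and column 1 has {square, star, diamond, cross}, leaving only triangle.
Row 1, column 5: row 1 has {circle, triangle, star, hexagon, diamond} and column 5 has {circle, star, hexagon, diamond, cross}, leaving only square.
Row 1, column 7: row 1 has {circle, square, triangle, star, hexagon, diamond} and column 7 has {circle, square, star, hexagon, diamond}, leaving only cross.
So row 1 reads: triangle hexagon star circle square diamond cross.

triangle hexagon star circle square diamond cross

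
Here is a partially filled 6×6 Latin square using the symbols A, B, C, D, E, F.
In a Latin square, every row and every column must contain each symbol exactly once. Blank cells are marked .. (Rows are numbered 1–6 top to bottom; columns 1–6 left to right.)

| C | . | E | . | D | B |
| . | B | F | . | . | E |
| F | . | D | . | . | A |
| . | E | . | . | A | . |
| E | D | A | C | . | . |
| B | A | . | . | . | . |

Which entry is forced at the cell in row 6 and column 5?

F

Row 1, column 2: row 1 has {B, C, D, E} and column 2 has {A, B, D, E}, leaving only F.
Row 1, column 4: row 1 has {B, C, D, E, F} and column 4 has {C}, leaving only A.
Row 2, column 4: row 2 has {B, E, F} and column 4 has {A, C}, leaving only D.
Row 2, column 1: row 2 has {B, D, E, F} and column 1 has {B, C, E, F}, leaving only A.
Row 2, column 5: row 2 has {A, B, D, E, F} and column 5 has {A, D}, leaving only C.
Row 3, column 2: row 3 has {A, D, F} and column 2 has {A, B, D, E, F}, leaving only C.
Row 4, column 1: row 4 has {A, E} and column 1 has {A, B, C, E, F}, leaving only D.
Row 5, column 6: row 5 has {A, C, D, E} and column 6 has {A, B, E}, leaving only F.
Row 4, column 6: row 4 has {A, D, E} and column 6 has {A, B, E, F}, leaving only C.
Row 4, column 3: row 4 has {A, C, D, E} and column 3 has {A, D, E, F}, leaving only B.
Row 4, column 4: row 4 has {A, B, C, D, E} and column 4 has {A, C, D}, leaving only F.
Row 5, column 5: row 5 has {A, C, D, E, F} and column 5 has {A, C, D}, leaving only B.
Row 3, column 5: row 3 has {A, C, D, F} and column 5 has {A, B, C, D}, leaving only E.
Row 6 already has {A, B} and column 5 already has {A, B, C, D, E}, so row 6, column 5 must be F.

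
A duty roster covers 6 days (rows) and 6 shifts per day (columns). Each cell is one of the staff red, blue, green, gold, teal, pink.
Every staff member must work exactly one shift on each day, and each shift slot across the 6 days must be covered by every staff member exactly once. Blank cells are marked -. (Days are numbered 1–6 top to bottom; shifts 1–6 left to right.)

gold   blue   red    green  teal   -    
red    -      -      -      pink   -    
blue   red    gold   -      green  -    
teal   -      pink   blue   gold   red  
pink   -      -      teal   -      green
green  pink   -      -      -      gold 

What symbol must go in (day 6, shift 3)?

Day 1, shift 6: day 1 has {red, blue, green, gold, teal} and shift 6 has {red, green, gold}, leaving only pink.
Day 2, shift 4: day 2 has {red, pink} and shift 4 has {blue, green, teal}, leaving only gold.
Day 3, shift 4: day 3 has {red, blue, green, gold} and shift 4 has {blue, green, gold, teal}, leaving only pink.
Day 3, shift 6: day 3 has {red, blue, green, gold, pink} and shift 6 has {red, green, gold, pink}, leaving only teal.
Day 2, shift 6: day 2 has {red, gold, pink} and shift 6 has {red, green, gold, teal, pink}, leaving only blue.
Day 4, shift 2: day 4 has {red, blue, gold, teal, pink} and shift 2 has {red, blue, pink}, leaving only green.
Day 2, shift 2: day 2 has {red, blue, gold, pink} and shift 2 has {red, blue, green, pink}, leaving only teal.
Day 2, shift 3: day 2 has {red, blue, gold, teal, pink} and shift 3 has {red, gold, pink}, leaving only green.
Day 5, shift 2: day 5 has {green, teal, pink} and shift 2 has {red, blue, green, teal, pink}, leaving only gold.
Day 5, shift 3: day 5 has {green, gold, teal, pink} and shift 3 has {red, green, gold, pink}, leaving only blue.
Day 6 already has {green, gold, pink} and shift 3 already has {red, blue, green, gold, pink}, so day 6, shift 3 must be teal.

teal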